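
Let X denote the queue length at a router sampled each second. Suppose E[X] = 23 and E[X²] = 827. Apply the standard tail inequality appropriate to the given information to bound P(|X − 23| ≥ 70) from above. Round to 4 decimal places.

0.0608

The first two moments determine the variance, so Chebyshev's inequality is the sharpest standard bound available.
Var(X) = E[X²] − (E[X])² = 827 − 529 = 298.
Chebyshev's inequality: P(|X − μ| ≥ t) ≤ Var(X)/t² = 298/4900 = 0.0608.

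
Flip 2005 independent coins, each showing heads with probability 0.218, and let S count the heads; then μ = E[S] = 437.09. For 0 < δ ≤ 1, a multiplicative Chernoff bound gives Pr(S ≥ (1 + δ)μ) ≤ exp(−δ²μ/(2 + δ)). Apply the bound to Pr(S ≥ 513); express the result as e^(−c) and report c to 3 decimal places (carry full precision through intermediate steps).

Write 513 = (1 + δ)μ, so δ = 513/437.09 − 1 = 0.1736713…
Then the exponent is δ²μ/(2 + δ) = (513 − μ)² / (μ·(2 + δ)) = 6.065034.

6.065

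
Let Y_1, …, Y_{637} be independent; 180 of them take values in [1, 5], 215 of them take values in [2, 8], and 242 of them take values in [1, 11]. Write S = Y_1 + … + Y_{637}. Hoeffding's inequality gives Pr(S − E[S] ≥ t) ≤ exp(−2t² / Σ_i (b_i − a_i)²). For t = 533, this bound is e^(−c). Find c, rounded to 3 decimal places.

Σ(b_i − a_i)² = 180·4² + 215·6² + 242·10² = 34820.
c = 2t² / 34820 = 2·533² / 34820 = 16.3176.

16.318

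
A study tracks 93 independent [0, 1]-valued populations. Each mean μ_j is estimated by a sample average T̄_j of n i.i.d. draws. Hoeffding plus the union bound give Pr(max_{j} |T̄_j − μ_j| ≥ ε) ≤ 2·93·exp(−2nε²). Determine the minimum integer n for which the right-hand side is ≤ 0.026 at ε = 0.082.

660

Need 2·93·exp(−2nε²) ≤ 0.026, i.e. exp(−2nε²) ≤ 0.026/186.
So 2nε² ≥ ln(186/0.026) = 8.875405.
Hence n ≥ 8.875405/(2·0.082²) = 659.980.
The smallest integer n is 660.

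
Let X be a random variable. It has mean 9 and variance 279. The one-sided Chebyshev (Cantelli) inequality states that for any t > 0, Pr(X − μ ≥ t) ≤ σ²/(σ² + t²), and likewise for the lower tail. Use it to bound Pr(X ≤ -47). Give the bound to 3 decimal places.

Here σ² = 279 and t = 56, so σ² + t² = 3415.
Cantelli's bound: 279/3415 = 0.0817.

0.082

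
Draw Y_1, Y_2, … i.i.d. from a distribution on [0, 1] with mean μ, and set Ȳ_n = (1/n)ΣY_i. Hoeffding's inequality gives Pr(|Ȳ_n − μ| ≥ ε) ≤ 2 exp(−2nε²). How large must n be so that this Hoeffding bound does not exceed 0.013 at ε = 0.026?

3725

Require 2·exp(−2nε²) ≤ 0.013, i.e. 2nε² ≥ ln(2/0.013) = 5.035953.
So n ≥ 5.035953 / (2·0.026²) = 3724.817.
The smallest integer n is 3725.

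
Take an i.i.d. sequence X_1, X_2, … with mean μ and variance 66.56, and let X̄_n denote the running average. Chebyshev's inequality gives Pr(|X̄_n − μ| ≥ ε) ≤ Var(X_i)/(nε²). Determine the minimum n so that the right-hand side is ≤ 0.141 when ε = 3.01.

Require 66.56/(n·3.01²) ≤ 0.141, i.e. n ≥ 66.56/(0.141·3.01²) = 52.103.
The smallest integer n is 53.

53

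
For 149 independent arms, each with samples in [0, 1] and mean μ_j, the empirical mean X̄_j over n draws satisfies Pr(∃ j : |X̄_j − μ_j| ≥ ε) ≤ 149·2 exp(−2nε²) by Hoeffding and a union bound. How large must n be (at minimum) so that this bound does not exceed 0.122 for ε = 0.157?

Need 2·149·exp(−2nε²) ≤ 0.122, i.e. exp(−2nε²) ≤ 0.122/298.
So 2nε² ≥ ln(298/0.122) = 7.800828.
Hence n ≥ 7.800828/(2·0.157²) = 158.238.
The smallest integer n is 159.

159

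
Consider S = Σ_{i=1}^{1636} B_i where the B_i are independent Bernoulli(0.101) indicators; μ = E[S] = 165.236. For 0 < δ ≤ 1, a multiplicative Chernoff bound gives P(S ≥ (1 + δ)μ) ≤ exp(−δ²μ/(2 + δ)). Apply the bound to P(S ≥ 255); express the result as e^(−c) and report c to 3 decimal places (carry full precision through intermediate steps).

Write 255 = (1 + δ)μ, so δ = 255/165.236 − 1 = 0.5432472…
Then the exponent is δ²μ/(2 + δ) = (255 − μ)² / (μ·(2 + δ)) = 19.173930.

19.174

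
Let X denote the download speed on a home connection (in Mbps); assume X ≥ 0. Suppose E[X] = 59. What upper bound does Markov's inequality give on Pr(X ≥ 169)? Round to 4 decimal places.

0.3491

Markov's inequality: for a non-negative random variable, Pr(X ≥ a) ≤ E[X]/a.
Here E[X] = 59 and a = 169, so the bound is 59/169 = 0.3491.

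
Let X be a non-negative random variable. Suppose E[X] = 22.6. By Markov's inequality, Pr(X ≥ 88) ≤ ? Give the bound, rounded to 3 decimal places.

0.257

Markov's inequality: for a non-negative random variable, Pr(X ≥ a) ≤ E[X]/a.
Here E[X] = 22.6 and a = 88, so the bound is 22.6/88 = 0.2568.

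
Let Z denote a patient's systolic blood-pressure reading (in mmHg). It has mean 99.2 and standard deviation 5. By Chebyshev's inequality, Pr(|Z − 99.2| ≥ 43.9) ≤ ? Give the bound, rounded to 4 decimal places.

0.0130

Chebyshev: Pr(|Z − μ| ≥ t) ≤ Var(Z)/t².
Var(Z) = σ² = 5² = 25.
Bound = 25 / 1927.21 = 0.0130.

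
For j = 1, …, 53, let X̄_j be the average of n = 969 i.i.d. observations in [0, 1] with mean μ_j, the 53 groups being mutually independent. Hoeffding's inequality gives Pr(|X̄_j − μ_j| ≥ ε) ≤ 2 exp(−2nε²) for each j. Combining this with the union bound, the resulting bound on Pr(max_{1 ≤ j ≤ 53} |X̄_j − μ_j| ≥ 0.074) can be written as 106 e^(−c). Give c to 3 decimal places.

10.612

Union bound over the 53 events: Pr(max_{1 ≤ j ≤ 53} |X̄_j − μ_j| ≥ 0.074) ≤ 53·2·exp(−2nε²) = 106 exp(−2·969·0.074²).
So c = 2·969·0.074² = 10.6125.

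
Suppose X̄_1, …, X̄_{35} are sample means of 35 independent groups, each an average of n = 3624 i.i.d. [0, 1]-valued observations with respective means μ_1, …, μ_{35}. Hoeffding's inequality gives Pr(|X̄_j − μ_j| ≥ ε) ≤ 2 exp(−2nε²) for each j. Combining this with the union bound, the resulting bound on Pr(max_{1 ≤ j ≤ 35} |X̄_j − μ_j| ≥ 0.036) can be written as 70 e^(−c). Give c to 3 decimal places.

Union bound over the 35 events: Pr(max_{1 ≤ j ≤ 35} |X̄_j − μ_j| ≥ 0.036) ≤ 35·2·exp(−2nε²) = 70 exp(−2·3624·0.036²).
So c = 2·3624·0.036² = 9.3934.

9.393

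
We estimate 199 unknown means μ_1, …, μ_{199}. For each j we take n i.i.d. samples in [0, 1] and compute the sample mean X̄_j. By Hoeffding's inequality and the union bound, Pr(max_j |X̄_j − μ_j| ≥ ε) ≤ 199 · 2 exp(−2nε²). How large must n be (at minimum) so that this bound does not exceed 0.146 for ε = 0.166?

Need 2·199·exp(−2nε²) ≤ 0.146, i.e. exp(−2nε²) ≤ 0.146/398.
So 2nε² ≥ ln(398/0.146) = 7.910601.
Hence n ≥ 7.910601/(2·0.166²) = 143.537.
The smallest integer n is 144.

144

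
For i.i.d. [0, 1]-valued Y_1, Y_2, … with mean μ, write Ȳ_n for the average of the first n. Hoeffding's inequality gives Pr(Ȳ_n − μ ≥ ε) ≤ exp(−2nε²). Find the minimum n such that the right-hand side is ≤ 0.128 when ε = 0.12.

72

Require exp(−2nε²) ≤ 0.128, i.e. 2nε² ≥ ln(1/0.128) = 2.055725.
So n ≥ 2.055725 / (2·0.12²) = 71.379.
The smallest integer n is 72.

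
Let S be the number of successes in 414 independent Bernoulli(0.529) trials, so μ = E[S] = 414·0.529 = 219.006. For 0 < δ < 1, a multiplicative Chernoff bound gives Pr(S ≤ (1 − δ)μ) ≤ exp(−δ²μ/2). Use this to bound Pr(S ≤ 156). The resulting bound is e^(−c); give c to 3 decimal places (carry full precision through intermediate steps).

9.063

Write 156 = (1 − δ)μ, so δ = 1 − 156/219.006 = 0.2876907…
Then the exponent is δ²μ/2 = (μ − 156)²/(2μ) = 9.063122.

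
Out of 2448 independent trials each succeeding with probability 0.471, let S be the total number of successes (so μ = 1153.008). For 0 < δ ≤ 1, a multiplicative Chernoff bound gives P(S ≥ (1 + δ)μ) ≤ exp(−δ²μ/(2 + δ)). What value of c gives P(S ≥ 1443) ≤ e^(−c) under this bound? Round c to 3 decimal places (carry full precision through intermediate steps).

Write 1443 = (1 + δ)μ, so δ = 1443/1153.008 − 1 = 0.2515091…
Then the exponent is δ²μ/(2 + δ) = (1443 − μ)² / (μ·(2 + δ)) = 32.394107.

32.394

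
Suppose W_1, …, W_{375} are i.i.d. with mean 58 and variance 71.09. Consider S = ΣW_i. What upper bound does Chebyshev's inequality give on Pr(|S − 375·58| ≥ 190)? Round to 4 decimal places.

Var(S) = n·Var(W_i) = 375·71.09 = 26658.75.
Chebyshev: Pr(|S − 375·58| ≥ 190) ≤ Var(S)/190² = 26658.75/36100 = 0.7385.

0.7385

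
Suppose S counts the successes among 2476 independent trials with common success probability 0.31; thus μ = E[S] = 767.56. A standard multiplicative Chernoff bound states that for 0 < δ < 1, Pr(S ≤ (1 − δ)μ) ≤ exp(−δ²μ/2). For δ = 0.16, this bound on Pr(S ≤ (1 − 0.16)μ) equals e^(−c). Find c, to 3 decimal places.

9.825

c = δ²μ/2 = 0.16²·767.56/2 = 9.8248.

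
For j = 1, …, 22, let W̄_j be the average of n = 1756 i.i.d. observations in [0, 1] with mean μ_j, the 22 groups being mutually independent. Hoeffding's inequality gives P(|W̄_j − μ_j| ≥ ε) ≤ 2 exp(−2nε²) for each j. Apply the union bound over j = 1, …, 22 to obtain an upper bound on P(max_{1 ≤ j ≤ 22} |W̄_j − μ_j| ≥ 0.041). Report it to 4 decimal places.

0.1201

Per-experiment Hoeffding bound: 2·exp(−2·1756·0.041²) = 2·exp(−5.90367) = 0.0054588.
Union bound over 22 events: 22·0.0054588 = 0.12009.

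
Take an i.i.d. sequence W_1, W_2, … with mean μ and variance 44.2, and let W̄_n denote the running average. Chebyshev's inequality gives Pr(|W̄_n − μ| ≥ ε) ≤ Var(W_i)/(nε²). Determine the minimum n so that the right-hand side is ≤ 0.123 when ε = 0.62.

Require 44.2/(n·0.62²) ≤ 0.123, i.e. n ≥ 44.2/(0.123·0.62²) = 934.832.
The smallest integer n is 935.

935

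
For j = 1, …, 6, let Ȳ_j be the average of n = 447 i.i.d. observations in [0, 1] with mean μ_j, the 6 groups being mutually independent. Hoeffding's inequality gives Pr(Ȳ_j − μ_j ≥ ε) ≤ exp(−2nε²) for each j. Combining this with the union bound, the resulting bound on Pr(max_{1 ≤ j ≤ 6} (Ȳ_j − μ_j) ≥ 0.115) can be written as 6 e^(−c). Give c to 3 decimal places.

Union bound over the 6 events: Pr(max_{1 ≤ j ≤ 6} (Ȳ_j − μ_j) ≥ 0.115) ≤ 6·exp(−2nε²) = 6 exp(−2·447·0.115²).
So c = 2·447·0.115² = 11.8232.

11.823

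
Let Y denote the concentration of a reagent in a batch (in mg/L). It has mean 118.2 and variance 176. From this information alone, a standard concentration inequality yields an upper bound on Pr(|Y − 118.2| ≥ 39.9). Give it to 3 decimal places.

Mean and variance are known, so Chebyshev's inequality applies.
Chebyshev: Pr(|Y − μ| ≥ t) ≤ Var(Y)/t².
Bound = 176 / 1592.01 = 0.1106.

0.111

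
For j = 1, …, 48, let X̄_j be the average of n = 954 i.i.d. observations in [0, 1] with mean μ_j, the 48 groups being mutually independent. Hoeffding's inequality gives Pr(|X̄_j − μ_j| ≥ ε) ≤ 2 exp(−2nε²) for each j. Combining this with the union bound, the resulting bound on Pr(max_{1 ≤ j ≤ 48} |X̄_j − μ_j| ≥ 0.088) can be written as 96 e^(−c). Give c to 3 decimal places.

Union bound over the 48 events: Pr(max_{1 ≤ j ≤ 48} |X̄_j − μ_j| ≥ 0.088) ≤ 48·2·exp(−2nε²) = 96 exp(−2·954·0.088²).
So c = 2·954·0.088² = 14.7756.

14.776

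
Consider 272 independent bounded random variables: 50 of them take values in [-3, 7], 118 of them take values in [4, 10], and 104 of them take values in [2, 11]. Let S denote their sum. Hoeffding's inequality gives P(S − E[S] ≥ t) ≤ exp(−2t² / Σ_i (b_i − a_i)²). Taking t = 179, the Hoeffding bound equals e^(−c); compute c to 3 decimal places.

Σ(b_i − a_i)² = 50·10² + 118·6² + 104·9² = 17672.
c = 2t² / 17672 = 2·179² / 17672 = 3.6262.

3.626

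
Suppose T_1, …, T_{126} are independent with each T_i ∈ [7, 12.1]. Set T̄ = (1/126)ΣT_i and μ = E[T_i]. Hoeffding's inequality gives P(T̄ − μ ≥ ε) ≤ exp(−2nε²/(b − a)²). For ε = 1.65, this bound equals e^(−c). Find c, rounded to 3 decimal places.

c = 2nε²/(b − a)² = 2·126·1.65² / 5.1² = 26.3772.

26.377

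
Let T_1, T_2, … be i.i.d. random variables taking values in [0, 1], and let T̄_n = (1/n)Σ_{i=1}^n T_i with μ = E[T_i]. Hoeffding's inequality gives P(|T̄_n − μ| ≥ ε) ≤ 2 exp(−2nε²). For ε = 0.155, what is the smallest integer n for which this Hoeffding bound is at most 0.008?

Require 2·exp(−2nε²) ≤ 0.008, i.e. 2nε² ≥ ln(2/0.008) = 5.521461.
So n ≥ 5.521461 / (2·0.155²) = 114.911.
The smallest integer n is 115.

115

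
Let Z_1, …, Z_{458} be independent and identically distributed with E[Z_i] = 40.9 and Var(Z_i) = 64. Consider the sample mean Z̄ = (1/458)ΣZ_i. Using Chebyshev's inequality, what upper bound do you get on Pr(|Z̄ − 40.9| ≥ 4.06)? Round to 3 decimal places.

Var(Z̄) = Var(Z_i)/n = 64/458 = 0.13974.
Chebyshev: Pr(|Z̄ − 40.9| ≥ 4.06) ≤ Var(Z̄)/(4.06)² = 64/(458·4.06²) = 0.0085.

0.008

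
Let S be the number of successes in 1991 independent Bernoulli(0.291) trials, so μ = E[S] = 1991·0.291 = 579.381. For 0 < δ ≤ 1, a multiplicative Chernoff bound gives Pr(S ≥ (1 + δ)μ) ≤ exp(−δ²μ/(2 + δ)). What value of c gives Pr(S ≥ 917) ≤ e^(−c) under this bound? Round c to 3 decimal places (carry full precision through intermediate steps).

76.175

Write 917 = (1 + δ)μ, so δ = 917/579.381 − 1 = 0.5827236…
Then the exponent is δ²μ/(2 + δ) = (917 − μ)² / (μ·(2 + δ)) = 76.174844.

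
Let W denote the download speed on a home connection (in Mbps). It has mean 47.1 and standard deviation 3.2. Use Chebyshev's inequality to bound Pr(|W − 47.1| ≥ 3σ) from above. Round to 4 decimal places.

Chebyshev: Pr(|W − μ| ≥ t) ≤ Var(W)/t².
Var(W) = σ² = 3.2² = 10.24.
t = 3·3.2 = 9.6.
Bound = 10.24 / 92.16 = 0.1111.

0.1111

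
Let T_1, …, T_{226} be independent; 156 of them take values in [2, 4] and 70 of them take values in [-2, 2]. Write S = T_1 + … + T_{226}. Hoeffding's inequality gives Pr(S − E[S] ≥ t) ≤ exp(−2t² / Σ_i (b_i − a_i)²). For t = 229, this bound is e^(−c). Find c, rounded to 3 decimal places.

Σ(b_i − a_i)² = 156·2² + 70·4² = 1744.
c = 2t² / 1744 = 2·229² / 1744 = 60.1388.

60.139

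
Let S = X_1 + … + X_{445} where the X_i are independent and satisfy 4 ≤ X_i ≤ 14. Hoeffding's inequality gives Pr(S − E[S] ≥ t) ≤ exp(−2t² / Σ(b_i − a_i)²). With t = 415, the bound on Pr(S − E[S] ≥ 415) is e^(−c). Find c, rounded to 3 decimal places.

7.740

Σ(b_i − a_i)² = 445·(10)² = 44500.
c = 2t²/44500 = 2·415²/44500 = 7.7404.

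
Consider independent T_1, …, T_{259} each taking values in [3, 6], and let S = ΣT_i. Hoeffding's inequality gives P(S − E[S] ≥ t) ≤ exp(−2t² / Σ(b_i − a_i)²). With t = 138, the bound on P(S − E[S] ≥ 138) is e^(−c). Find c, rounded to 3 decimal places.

16.340

Σ(b_i − a_i)² = 259·(3)² = 2331.
c = 2t²/2331 = 2·138²/2331 = 16.3398.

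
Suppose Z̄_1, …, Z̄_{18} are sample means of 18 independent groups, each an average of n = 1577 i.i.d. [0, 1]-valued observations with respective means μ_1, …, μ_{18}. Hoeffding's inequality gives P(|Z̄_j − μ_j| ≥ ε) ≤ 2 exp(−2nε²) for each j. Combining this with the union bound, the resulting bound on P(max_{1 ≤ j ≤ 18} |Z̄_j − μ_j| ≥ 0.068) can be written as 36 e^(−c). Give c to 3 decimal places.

14.584

Union bound over the 18 events: P(max_{1 ≤ j ≤ 18} |Z̄_j − μ_j| ≥ 0.068) ≤ 18·2·exp(−2nε²) = 36 exp(−2·1577·0.068²).
So c = 2·1577·0.068² = 14.5841.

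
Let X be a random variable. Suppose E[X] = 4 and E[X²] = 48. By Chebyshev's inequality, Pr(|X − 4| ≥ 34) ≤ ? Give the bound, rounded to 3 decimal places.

Var(X) = E[X²] − (E[X])² = 48 − 16 = 32.
Chebyshev's inequality: Pr(|X − μ| ≥ t) ≤ Var(X)/t² = 32/1156 = 0.0277.

0.028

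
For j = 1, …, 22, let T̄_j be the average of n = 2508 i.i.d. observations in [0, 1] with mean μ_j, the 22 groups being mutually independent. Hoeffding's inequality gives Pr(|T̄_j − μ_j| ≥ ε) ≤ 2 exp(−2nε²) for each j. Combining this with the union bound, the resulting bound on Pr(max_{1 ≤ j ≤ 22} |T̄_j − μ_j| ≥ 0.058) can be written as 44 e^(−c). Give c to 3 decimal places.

Union bound over the 22 events: Pr(max_{1 ≤ j ≤ 22} |T̄_j − μ_j| ≥ 0.058) ≤ 22·2·exp(−2nε²) = 44 exp(−2·2508·0.058²).
So c = 2·2508·0.058² = 16.8738.

16.874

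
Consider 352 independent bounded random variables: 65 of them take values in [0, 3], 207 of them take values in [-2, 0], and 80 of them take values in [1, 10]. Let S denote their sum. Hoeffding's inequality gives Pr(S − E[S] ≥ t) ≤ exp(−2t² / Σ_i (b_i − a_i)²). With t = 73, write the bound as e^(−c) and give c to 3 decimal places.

Σ(b_i − a_i)² = 65·3² + 207·2² + 80·9² = 7893.
c = 2t² / 7893 = 2·73² / 7893 = 1.3503.

1.350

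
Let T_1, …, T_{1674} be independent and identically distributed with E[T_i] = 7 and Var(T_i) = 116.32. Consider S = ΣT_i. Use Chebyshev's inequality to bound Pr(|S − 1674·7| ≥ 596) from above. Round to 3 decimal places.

0.548

Var(S) = n·Var(T_i) = 1674·116.32 = 194719.68.
Chebyshev: Pr(|S − 1674·7| ≥ 596) ≤ Var(S)/596² = 194719.68/355216 = 0.5482.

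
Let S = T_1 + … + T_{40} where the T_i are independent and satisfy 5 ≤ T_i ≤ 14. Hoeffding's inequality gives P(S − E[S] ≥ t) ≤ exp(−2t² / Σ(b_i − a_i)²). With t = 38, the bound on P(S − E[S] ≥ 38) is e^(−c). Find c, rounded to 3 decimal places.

0.891

Σ(b_i − a_i)² = 40·(9)² = 3240.
c = 2t²/3240 = 2·38²/3240 = 0.8914.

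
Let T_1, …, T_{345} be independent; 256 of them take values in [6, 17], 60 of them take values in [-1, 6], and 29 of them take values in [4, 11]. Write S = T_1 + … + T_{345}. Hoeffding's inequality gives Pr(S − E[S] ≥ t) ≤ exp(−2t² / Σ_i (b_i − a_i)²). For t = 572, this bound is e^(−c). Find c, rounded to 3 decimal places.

18.518

Σ(b_i − a_i)² = 256·11² + 60·7² + 29·7² = 35337.
c = 2t² / 35337 = 2·572² / 35337 = 18.5179.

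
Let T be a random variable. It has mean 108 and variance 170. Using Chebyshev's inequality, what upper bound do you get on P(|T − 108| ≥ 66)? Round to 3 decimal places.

0.039

Chebyshev: P(|T − μ| ≥ t) ≤ Var(T)/t².
Bound = 170 / 4356 = 0.0390.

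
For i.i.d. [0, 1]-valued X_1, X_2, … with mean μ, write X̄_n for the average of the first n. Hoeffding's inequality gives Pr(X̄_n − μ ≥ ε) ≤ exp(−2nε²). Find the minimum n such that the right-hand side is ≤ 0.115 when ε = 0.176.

35

Require exp(−2nε²) ≤ 0.115, i.e. 2nε² ≥ ln(1/0.115) = 2.162823.
So n ≥ 2.162823 / (2·0.176²) = 34.911.
The smallest integer n is 35.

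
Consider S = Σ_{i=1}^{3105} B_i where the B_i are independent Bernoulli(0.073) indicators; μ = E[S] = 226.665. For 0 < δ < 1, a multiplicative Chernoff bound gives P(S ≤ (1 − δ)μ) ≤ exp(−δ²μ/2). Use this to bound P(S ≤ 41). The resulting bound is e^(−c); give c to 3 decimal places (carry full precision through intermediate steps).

76.041

Write 41 = (1 − δ)μ, so δ = 1 − 41/226.665 = 0.8191163…
Then the exponent is δ²μ/2 = (μ − 41)²/(2μ) = 76.040616.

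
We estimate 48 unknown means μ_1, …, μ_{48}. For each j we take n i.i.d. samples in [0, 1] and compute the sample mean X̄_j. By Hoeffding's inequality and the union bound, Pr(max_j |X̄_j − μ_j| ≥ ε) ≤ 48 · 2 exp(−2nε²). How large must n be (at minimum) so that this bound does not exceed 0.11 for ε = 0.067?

Need 2·48·exp(−2nε²) ≤ 0.11, i.e. exp(−2nε²) ≤ 0.11/96.
So 2nε² ≥ ln(96/0.11) = 6.771623.
Hence n ≥ 6.771623/(2·0.067²) = 754.246.
The smallest integer n is 755.

755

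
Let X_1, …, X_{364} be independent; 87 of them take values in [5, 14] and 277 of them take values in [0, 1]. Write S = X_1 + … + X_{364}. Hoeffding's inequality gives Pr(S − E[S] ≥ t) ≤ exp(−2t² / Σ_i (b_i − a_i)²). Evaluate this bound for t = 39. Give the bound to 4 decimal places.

0.6601

Σ(b_i − a_i)² = 87·9² + 277·1² = 7324.
Exponent = 2·39² / 7324 = 0.41535.
Bound = exp(−0.41535) = 0.66011.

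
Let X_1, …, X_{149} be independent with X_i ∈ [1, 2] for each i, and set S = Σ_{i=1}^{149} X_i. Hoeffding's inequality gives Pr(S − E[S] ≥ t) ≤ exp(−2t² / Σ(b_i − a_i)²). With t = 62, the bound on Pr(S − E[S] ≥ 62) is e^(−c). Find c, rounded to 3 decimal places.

51.597

Σ(b_i − a_i)² = 149·(1)² = 149.
c = 2t²/149 = 2·62²/149 = 51.5973.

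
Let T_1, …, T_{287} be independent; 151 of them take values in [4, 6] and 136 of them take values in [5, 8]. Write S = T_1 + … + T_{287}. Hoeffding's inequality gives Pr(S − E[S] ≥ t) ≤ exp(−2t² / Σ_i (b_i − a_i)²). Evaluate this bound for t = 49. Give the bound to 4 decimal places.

Σ(b_i − a_i)² = 151·2² + 136·3² = 1828.
Exponent = 2·49² / 1828 = 2.62691.
Bound = exp(−2.62691) = 0.07230.

0.0723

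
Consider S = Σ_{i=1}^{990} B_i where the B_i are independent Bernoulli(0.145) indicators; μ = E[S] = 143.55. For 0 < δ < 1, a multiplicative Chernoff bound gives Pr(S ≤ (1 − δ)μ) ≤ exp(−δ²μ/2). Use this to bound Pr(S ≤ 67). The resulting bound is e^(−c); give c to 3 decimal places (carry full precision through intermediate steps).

20.411

Write 67 = (1 − δ)μ, so δ = 1 − 67/143.55 = 0.5332637…
Then the exponent is δ²μ/2 = (μ − 67)²/(2μ) = 20.410667.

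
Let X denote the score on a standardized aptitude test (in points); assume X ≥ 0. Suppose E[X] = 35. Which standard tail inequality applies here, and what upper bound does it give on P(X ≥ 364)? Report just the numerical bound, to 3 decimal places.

0.096

Only the mean of a non-negative variable is known, so Markov's inequality is the applicable tail bound.
Markov's inequality: for a non-negative random variable, P(X ≥ a) ≤ E[X]/a.
Here E[X] = 35 and a = 364, so the bound is 35/364 = 0.0962.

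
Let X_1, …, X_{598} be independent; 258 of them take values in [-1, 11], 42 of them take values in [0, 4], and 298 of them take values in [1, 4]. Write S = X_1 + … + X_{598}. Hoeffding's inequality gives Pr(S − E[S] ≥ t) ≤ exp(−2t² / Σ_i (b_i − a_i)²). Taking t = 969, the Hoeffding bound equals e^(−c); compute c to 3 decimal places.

Σ(b_i − a_i)² = 258·12² + 42·4² + 298·3² = 40506.
c = 2t² / 40506 = 2·969² / 40506 = 46.3616.

46.362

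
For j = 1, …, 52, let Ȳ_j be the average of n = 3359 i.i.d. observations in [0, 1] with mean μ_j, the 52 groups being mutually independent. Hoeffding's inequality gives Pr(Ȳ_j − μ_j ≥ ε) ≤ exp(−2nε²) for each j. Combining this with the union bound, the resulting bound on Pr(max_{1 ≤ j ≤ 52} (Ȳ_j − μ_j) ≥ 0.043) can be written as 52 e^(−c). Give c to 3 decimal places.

12.422

Union bound over the 52 events: Pr(max_{1 ≤ j ≤ 52} (Ȳ_j − μ_j) ≥ 0.043) ≤ 52·exp(−2nε²) = 52 exp(−2·3359·0.043²).
So c = 2·3359·0.043² = 12.4216.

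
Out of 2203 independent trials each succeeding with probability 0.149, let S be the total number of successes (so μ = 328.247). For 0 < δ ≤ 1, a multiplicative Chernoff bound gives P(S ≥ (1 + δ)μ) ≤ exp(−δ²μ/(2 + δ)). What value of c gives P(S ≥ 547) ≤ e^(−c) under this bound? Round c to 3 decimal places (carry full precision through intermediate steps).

Write 547 = (1 + δ)μ, so δ = 547/328.247 − 1 = 0.666428…
Then the exponent is δ²μ/(2 + δ) = (547 − μ)² / (μ·(2 + δ)) = 54.673566.

54.674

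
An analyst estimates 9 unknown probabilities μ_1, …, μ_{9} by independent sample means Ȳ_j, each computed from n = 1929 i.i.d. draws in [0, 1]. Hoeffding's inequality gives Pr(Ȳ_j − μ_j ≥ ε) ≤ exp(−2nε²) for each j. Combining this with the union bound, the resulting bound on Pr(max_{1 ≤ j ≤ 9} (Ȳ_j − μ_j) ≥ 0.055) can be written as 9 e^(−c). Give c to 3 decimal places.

11.670

Union bound over the 9 events: Pr(max_{1 ≤ j ≤ 9} (Ȳ_j − μ_j) ≥ 0.055) ≤ 9·exp(−2nε²) = 9 exp(−2·1929·0.055²).
So c = 2·1929·0.055² = 11.6705.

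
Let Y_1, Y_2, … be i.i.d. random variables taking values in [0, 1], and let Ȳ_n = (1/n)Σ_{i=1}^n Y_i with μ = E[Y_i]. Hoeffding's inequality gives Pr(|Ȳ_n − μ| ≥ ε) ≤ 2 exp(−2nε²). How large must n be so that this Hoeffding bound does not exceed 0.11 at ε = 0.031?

1510

Require 2·exp(−2nε²) ≤ 0.11, i.e. 2nε² ≥ ln(2/0.11) = 2.900422.
So n ≥ 2.900422 / (2·0.031²) = 1509.065.
The smallest integer n is 1510.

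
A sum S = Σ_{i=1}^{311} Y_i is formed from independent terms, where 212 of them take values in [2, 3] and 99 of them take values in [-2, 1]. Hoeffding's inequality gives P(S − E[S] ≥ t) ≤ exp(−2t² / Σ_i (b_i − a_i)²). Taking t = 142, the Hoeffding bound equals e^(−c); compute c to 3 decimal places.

36.562

Σ(b_i − a_i)² = 212·1² + 99·3² = 1103.
c = 2t² / 1103 = 2·142² / 1103 = 36.5621.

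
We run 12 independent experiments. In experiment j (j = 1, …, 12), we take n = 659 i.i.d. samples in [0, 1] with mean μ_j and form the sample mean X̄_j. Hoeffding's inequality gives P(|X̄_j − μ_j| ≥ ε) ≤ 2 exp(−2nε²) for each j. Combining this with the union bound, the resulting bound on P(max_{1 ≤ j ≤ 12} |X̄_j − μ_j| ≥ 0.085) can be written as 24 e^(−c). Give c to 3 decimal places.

Union bound over the 12 events: P(max_{1 ≤ j ≤ 12} |X̄_j − μ_j| ≥ 0.085) ≤ 12·2·exp(−2nε²) = 24 exp(−2·659·0.085²).
So c = 2·659·0.085² = 9.5226.

9.523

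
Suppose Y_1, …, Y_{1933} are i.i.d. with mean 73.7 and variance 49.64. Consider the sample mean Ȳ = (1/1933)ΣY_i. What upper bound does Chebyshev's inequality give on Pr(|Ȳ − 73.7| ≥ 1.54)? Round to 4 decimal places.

Var(Ȳ) = Var(Y_i)/n = 49.64/1933 = 0.02568.
Chebyshev: Pr(|Ȳ − 73.7| ≥ 1.54) ≤ Var(Ȳ)/(1.54)² = 49.64/(1933·1.54²) = 0.0108.

0.0108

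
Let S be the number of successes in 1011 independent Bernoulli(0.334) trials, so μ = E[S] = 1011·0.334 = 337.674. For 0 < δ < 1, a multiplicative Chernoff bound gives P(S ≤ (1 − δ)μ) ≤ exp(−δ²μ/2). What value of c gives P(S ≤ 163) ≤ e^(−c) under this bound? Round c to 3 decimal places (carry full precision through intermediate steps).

Write 163 = (1 − δ)μ, so δ = 1 − 163/337.674 = 0.5172859…
Then the exponent is δ²μ/2 = (μ − 163)²/(2μ) = 45.178199.

45.178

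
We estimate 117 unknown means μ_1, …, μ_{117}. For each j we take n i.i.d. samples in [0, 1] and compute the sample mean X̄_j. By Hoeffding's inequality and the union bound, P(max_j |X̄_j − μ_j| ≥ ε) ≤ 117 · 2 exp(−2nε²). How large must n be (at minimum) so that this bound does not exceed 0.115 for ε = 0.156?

Need 2·117·exp(−2nε²) ≤ 0.115, i.e. exp(−2nε²) ≤ 0.115/234.
So 2nε² ≥ ln(234/0.115) = 7.618144.
Hence n ≥ 7.618144/(2·0.156²) = 156.520.
The smallest integer n is 157.

157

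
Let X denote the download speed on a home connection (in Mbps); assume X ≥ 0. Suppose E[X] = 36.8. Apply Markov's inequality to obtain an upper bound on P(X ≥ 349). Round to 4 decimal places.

0.1054

Markov's inequality: for a non-negative random variable, P(X ≥ a) ≤ E[X]/a.
Here E[X] = 36.8 and a = 349, so the bound is 36.8/349 = 0.1054.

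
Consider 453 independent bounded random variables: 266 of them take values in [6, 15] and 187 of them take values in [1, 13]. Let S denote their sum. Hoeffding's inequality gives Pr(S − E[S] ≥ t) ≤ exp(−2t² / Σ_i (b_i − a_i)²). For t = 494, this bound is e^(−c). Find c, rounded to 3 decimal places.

10.069

Σ(b_i − a_i)² = 266·9² + 187·12² = 48474.
c = 2t² / 48474 = 2·494² / 48474 = 10.0687.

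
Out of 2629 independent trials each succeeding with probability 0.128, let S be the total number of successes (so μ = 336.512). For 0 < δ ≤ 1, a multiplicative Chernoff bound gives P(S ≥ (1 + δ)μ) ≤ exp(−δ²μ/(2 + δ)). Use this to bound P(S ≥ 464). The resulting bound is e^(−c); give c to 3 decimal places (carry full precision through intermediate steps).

Write 464 = (1 + δ)μ, so δ = 464/336.512 − 1 = 0.3788513…
Then the exponent is δ²μ/(2 + δ) = (464 − μ)² / (μ·(2 + δ)) = 20.303493.

20.303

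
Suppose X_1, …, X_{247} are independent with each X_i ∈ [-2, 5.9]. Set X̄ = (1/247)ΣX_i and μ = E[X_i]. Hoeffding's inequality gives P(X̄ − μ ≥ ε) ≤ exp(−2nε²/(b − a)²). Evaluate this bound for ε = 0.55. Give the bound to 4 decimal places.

Exponent: 2nε²/(b − a)² = 2·247·0.55² / 7.9² = 2.39441.
Bound = exp(−2.39441) = 0.09123.

0.0912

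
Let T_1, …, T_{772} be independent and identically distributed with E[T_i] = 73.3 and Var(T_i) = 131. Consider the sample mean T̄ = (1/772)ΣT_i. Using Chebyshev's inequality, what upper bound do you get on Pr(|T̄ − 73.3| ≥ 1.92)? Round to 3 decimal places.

0.046

Var(T̄) = Var(T_i)/n = 131/772 = 0.16969.
Chebyshev: Pr(|T̄ − 73.3| ≥ 1.92) ≤ Var(T̄)/(1.92)² = 131/(772·1.92²) = 0.0460.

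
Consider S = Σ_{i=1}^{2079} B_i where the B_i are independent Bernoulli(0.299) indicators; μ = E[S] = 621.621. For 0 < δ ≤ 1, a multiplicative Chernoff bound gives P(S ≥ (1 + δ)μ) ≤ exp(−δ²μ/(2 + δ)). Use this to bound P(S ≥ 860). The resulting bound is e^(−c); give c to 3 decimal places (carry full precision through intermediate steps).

Write 860 = (1 + δ)μ, so δ = 860/621.621 − 1 = 0.3834796…
Then the exponent is δ²μ/(2 + δ) = (860 − μ)² / (μ·(2 + δ)) = 38.352958.

38.353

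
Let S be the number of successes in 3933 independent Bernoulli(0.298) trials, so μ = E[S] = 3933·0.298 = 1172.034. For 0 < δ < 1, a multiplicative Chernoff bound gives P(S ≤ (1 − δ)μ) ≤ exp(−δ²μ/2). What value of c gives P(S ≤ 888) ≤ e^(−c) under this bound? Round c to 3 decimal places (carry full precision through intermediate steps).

Write 888 = (1 − δ)μ, so δ = 1 − 888/1172.034 = 0.2423428…
Then the exponent is δ²μ/2 = (μ − 888)²/(2μ) = 34.416797.

34.417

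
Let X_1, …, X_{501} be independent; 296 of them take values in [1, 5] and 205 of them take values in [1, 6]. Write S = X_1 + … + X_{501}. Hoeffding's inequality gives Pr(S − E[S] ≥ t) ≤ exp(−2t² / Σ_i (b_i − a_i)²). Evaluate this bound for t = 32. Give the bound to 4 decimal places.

Σ(b_i − a_i)² = 296·4² + 205·5² = 9861.
Exponent = 2·32² / 9861 = 0.20769.
Bound = exp(−0.20769) = 0.81246.

0.8125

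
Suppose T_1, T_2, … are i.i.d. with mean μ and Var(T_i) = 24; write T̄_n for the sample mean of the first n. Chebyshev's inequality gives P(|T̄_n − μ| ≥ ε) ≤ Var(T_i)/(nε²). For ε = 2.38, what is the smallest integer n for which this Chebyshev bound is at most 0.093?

46

Require 24/(n·2.38²) ≤ 0.093, i.e. n ≥ 24/(0.093·2.38²) = 45.559.
The smallest integer n is 46.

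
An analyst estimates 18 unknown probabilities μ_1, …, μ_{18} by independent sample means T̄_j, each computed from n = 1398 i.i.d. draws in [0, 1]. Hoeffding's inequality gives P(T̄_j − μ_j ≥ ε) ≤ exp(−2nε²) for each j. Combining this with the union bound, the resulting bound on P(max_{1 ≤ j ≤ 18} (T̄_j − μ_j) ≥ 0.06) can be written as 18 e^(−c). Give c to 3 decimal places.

10.066

Union bound over the 18 events: P(max_{1 ≤ j ≤ 18} (T̄_j − μ_j) ≥ 0.06) ≤ 18·exp(−2nε²) = 18 exp(−2·1398·0.06²).
So c = 2·1398·0.06² = 10.0656.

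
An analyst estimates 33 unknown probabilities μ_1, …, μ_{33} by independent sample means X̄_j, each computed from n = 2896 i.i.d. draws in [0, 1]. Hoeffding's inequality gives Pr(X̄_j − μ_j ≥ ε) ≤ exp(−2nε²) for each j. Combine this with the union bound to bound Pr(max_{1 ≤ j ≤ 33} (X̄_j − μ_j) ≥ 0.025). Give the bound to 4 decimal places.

Per-experiment Hoeffding bound: exp(−2·2896·0.025²) = exp(−3.62000) = 0.026783.
Union bound over 33 events: 33·0.026783 = 0.88383.

0.8838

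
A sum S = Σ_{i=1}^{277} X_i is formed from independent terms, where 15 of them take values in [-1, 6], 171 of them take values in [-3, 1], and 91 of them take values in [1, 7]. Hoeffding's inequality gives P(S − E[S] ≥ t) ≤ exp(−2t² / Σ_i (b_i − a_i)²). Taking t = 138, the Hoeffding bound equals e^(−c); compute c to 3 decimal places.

5.645

Σ(b_i − a_i)² = 15·7² + 171·4² + 91·6² = 6747.
c = 2t² / 6747 = 2·138² / 6747 = 5.6452.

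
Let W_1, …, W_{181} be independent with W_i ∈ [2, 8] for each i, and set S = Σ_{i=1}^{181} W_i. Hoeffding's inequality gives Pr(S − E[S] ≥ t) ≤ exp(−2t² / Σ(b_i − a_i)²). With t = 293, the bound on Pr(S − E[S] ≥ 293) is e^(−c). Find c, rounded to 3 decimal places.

26.350

Σ(b_i − a_i)² = 181·(6)² = 6516.
c = 2t²/6516 = 2·293²/6516 = 26.3502.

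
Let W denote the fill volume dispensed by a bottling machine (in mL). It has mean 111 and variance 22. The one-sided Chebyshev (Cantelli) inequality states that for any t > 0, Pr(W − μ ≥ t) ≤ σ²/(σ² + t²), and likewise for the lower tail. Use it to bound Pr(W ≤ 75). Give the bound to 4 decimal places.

0.0167

Here σ² = 22 and t = 36, so σ² + t² = 1318.
Cantelli's bound: 22/1318 = 0.0167.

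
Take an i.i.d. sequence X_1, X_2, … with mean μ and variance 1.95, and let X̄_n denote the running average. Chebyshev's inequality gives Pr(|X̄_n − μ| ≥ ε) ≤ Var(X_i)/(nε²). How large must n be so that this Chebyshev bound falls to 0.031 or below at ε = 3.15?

7

Require 1.95/(n·3.15²) ≤ 0.031, i.e. n ≥ 1.95/(0.031·3.15²) = 6.339.
The smallest integer n is 7.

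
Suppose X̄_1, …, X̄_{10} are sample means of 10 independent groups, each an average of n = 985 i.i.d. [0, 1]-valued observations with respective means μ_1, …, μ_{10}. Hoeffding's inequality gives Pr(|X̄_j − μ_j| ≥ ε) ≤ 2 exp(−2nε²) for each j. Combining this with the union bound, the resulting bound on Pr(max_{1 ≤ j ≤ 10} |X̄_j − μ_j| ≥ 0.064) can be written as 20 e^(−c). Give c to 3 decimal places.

8.069

Union bound over the 10 events: Pr(max_{1 ≤ j ≤ 10} |X̄_j − μ_j| ≥ 0.064) ≤ 10·2·exp(−2nε²) = 20 exp(−2·985·0.064²).
So c = 2·985·0.064² = 8.0691.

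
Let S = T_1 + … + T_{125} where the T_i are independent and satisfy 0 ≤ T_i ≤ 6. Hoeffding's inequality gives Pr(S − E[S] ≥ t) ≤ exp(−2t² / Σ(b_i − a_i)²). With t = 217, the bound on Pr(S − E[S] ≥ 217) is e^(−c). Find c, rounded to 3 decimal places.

20.928

Σ(b_i − a_i)² = 125·(6)² = 4500.
c = 2t²/4500 = 2·217²/4500 = 20.9284.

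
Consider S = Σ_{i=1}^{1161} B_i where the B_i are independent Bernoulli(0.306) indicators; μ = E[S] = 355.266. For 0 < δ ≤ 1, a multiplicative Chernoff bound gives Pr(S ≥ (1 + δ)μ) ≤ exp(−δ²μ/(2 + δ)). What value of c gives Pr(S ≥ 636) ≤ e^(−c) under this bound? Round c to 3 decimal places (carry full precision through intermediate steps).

Write 636 = (1 + δ)μ, so δ = 636/355.266 − 1 = 0.7902079…
Then the exponent is δ²μ/(2 + δ) = (636 − μ)² / (μ·(2 + δ)) = 79.505984.

79.506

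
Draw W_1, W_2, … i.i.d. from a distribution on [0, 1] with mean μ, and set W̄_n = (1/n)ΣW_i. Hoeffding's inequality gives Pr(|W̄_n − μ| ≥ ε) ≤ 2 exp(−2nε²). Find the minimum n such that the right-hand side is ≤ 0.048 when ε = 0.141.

94

Require 2·exp(−2nε²) ≤ 0.048, i.e. 2nε² ≥ ln(2/0.048) = 3.729701.
So n ≥ 3.729701 / (2·0.141²) = 93.801.
The smallest integer n is 94.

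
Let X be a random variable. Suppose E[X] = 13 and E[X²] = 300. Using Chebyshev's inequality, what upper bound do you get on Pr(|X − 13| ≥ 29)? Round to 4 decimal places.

Var(X) = E[X²] − (E[X])² = 300 − 169 = 131.
Chebyshev's inequality: Pr(|X − μ| ≥ t) ≤ Var(X)/t² = 131/841 = 0.1558.

0.1558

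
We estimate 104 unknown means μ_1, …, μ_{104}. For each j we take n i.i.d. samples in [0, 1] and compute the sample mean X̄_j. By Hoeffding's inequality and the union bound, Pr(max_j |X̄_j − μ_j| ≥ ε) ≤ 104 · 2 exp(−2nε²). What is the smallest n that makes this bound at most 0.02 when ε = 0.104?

428

Need 2·104·exp(−2nε²) ≤ 0.02, i.e. exp(−2nε²) ≤ 0.02/208.
So 2nε² ≥ ln(208/0.02) = 9.249561.
Hence n ≥ 9.249561/(2·0.104²) = 427.587.
The smallest integer n is 428.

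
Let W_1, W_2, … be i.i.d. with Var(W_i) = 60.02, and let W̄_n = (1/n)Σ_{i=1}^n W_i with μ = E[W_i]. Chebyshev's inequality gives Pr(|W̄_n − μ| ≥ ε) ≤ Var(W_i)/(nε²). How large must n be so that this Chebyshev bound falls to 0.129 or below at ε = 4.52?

Require 60.02/(n·4.52²) ≤ 0.129, i.e. n ≥ 60.02/(0.129·4.52²) = 22.773.
The smallest integer n is 23.

23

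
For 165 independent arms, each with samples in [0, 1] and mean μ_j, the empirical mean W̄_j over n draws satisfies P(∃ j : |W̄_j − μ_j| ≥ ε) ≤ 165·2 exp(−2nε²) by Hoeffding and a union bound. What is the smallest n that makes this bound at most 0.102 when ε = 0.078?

Need 2·165·exp(−2nε²) ≤ 0.102, i.e. exp(−2nε²) ≤ 0.102/330.
So 2nε² ≥ ln(330/0.102) = 8.081875.
Hence n ≥ 8.081875/(2·0.078²) = 664.191.
The smallest integer n is 665.

665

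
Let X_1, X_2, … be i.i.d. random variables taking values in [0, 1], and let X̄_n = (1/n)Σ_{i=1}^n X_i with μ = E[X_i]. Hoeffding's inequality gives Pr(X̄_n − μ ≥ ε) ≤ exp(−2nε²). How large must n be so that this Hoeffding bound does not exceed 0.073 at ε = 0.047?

Require exp(−2nε²) ≤ 0.073, i.e. 2nε² ≥ ln(1/0.073) = 2.617296.
So n ≥ 2.617296 / (2·0.047²) = 592.416.
The smallest integer n is 593.

593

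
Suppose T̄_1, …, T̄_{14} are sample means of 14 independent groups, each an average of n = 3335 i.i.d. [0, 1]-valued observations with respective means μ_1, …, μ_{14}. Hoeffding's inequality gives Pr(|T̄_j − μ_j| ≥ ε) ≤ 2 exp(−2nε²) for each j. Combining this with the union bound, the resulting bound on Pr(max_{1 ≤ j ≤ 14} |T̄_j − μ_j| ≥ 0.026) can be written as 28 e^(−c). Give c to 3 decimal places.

4.509

Union bound over the 14 events: Pr(max_{1 ≤ j ≤ 14} |T̄_j − μ_j| ≥ 0.026) ≤ 14·2·exp(−2nε²) = 28 exp(−2·3335·0.026²).
So c = 2·3335·0.026² = 4.5089.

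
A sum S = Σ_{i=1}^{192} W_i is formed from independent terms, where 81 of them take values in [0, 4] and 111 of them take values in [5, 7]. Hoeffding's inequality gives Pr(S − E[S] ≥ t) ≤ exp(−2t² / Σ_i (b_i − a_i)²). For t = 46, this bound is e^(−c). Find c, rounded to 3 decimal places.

2.432

Σ(b_i − a_i)² = 81·4² + 111·2² = 1740.
c = 2t² / 1740 = 2·46² / 1740 = 2.4322.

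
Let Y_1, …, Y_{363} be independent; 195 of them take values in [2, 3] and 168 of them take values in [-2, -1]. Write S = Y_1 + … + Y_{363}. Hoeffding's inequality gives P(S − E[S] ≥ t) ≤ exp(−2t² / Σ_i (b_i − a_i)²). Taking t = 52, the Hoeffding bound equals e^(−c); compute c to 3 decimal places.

14.898

Σ(b_i − a_i)² = 195·1² + 168·1² = 363.
c = 2t² / 363 = 2·52² / 363 = 14.8981.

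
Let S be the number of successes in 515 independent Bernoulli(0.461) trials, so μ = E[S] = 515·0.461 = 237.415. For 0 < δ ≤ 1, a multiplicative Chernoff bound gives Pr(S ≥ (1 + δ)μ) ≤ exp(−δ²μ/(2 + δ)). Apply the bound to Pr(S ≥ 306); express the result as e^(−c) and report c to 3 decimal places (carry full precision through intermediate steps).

Write 306 = (1 + δ)μ, so δ = 306/237.415 − 1 = 0.2888823…
Then the exponent is δ²μ/(2 + δ) = (306 − μ)² / (μ·(2 + δ)) = 8.656188.

8.656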